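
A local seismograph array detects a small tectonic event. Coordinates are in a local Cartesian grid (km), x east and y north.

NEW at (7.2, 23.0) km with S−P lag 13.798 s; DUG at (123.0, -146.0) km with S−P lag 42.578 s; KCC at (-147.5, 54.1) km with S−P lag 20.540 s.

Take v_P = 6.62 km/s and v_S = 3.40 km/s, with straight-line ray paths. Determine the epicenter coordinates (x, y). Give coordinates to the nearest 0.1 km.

-18.0 km east, 116.1 km north

Distance from S−P lag: d = Δt · v_P v_S / (v_P − v_S) = Δt · (6.62·3.40)/(6.62−3.40) ≈ 6.9901·Δt.
So d_NEW = 96.45, d_DUG = 297.62, d_KCC = 143.58 km.
Circle about each station: (x − 7.2)² + (y − 23.0)² = 96.45²; (x − 123.0)² + (y + 146.0)² = 297.62²; (x + 147.5)² + (y − 54.1)² = 143.58².
Subtracting the NEW equation from the DUG and KCC equations removes the quadratic terms:
231.6 x − 338.0 y = -43410.90
-309.4 x + 62.2 y = 12789.61
Solving the 2×2 system: x ≈ -18.0, y ≈ 116.1 km.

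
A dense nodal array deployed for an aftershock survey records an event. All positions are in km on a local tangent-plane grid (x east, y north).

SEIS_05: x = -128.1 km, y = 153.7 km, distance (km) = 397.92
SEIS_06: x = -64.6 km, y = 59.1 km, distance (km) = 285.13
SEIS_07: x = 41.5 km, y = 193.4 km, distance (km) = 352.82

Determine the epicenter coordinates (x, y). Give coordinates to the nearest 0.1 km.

131.7 km east, -147.7 km north

Circle about each station: (x + 128.1)² + (y − 153.7)² = 397.92²; (x + 64.6)² + (y − 59.1)² = 285.13²; (x − 41.5)² + (y − 193.4)² = 352.82².
Subtracting pairs of circle equations eliminates x²+y² and gives linear equations (the radical axes):
127.0 x − 189.2 y = 44673.88
339.2 x + 79.4 y = 32950.88
Solving the 2×2 system: x ≈ 131.7, y ≈ -147.7 km.
Check against SEIS_05 (with the unrounded x, y): √((x + 128.1)²+(y − 153.7)²) = 397.93 ≈ 397.92 km. ✓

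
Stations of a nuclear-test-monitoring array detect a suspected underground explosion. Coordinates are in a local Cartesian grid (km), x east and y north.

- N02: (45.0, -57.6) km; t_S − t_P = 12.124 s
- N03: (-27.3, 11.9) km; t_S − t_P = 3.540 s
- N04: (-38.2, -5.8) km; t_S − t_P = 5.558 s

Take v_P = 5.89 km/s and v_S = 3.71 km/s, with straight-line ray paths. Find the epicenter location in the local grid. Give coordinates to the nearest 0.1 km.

(-18.2, 46.2)

Distance from S−P lag: d = Δt · v_P v_S / (v_P − v_S) = Δt · (5.89·3.71)/(5.89−3.71) ≈ 10.0238·Δt.
So d_N02 = 121.53, d_N03 = 35.48, d_N04 = 55.71 km.
Circle about each station: (x − 45.0)² + (y + 57.6)² = 121.53²; (x + 27.3)² + (y − 11.9)² = 35.48²; (x + 38.2)² + (y + 5.8)² = 55.71².
Subtracting pairs of circle equations eliminates x²+y² and gives linear equations (the radical axes):
-144.6 x + 139.0 y = 9054.85
-166.4 x + 103.6 y = 7816.06
Solving the 2×2 system: x ≈ -18.2, y ≈ 46.2 km.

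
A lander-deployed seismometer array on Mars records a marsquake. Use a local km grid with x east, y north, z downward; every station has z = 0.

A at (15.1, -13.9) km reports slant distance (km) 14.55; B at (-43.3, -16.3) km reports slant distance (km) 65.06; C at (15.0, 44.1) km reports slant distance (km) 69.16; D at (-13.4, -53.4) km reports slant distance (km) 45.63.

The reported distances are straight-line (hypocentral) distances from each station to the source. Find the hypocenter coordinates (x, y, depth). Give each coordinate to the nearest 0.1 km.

(20.7, -24.3, 8.5)

Each station gives a sphere (x−x_i)² + (y−y_i)² + z² = d_i² (stations at z=0).
Subtracting the A sphere from B and C: z² cancels, leaving linear equations in x and y:
-116.8 x − 4.8 y = -2301.74
-0.2 x + 116.0 y = -2822.81
Solving: x ≈ 20.705, y ≈ -24.299 km (keep extra digits for the depth step; rounded: 20.7, -24.3).
Then from the A sphere: z² = 14.55² − (x − 15.1)² − (y + 13.9)² with x = 20.705, y = -24.299, so z ≈ 8.494 ≈ 8.5 km.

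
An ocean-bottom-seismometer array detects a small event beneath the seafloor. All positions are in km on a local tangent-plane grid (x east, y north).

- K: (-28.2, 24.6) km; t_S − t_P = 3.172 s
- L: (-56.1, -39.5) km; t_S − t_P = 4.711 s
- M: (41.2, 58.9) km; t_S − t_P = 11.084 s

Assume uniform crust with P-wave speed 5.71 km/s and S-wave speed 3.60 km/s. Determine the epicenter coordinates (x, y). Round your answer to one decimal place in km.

-53.1 km east, 6.3 km north

Distance from S−P lag: d = Δt · v_P v_S / (v_P − v_S) = Δt · (5.71·3.60)/(5.71−3.60) ≈ 9.7422·Δt.
So d_K = 30.90, d_L = 45.90, d_M = 107.98 km.
Circle about each station: (x + 28.2)² + (y − 24.6)² = 30.90²; (x + 56.1)² + (y + 39.5)² = 45.90²; (x − 41.2)² + (y − 58.9)² = 107.98².
Subtracting the K equation from the L and M equations removes the quadratic terms:
-55.8 x − 128.2 y = 2155.06
138.8 x + 68.6 y = -6938.62
Solving the 2×2 system: x ≈ -53.1, y ≈ 6.3 km.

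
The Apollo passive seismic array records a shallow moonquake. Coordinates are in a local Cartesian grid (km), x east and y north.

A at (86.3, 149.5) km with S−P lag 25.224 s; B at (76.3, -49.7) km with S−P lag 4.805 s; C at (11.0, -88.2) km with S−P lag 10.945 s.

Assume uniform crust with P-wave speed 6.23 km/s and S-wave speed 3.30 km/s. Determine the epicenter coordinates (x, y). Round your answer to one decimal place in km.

53.9 km east, -24.5 km north

Distance from S−P lag: d = Δt · v_P v_S / (v_P − v_S) = Δt · (6.23·3.30)/(6.23−3.30) ≈ 7.0167·Δt.
So d_A = 176.99, d_B = 33.72, d_C = 76.80 km.
Circle about each station: (x − 86.3)² + (y − 149.5)² = 176.99²; (x − 76.3)² + (y + 49.7)² = 33.72²; (x − 11.0)² + (y + 88.2)² = 76.80².
Subtracting the A equation from the B and C equations removes the quadratic terms:
-20.0 x − 398.4 y = 8682.26
-150.6 x − 475.4 y = 3529.52
Solving the 2×2 system: x ≈ 53.9, y ≈ -24.5 km.
Check against A (with the unrounded x, y): √((x − 86.3)²+(y − 149.5)²) = 176.99 ≈ 176.99 km. ✓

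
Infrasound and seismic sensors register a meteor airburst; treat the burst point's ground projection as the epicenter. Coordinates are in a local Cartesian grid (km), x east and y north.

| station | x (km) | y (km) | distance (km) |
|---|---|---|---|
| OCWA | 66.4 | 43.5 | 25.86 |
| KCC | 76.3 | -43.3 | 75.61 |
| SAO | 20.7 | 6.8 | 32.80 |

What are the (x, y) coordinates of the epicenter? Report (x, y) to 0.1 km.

Circle about each station: (x − 66.4)² + (y − 43.5)² = 25.86²; (x − 76.3)² + (y + 43.3)² = 75.61²; (x − 20.7)² + (y − 6.8)² = 32.80².
Subtracting the OCWA equation from the KCC and SAO equations removes the quadratic terms:
19.8 x − 173.6 y = -3652.76
-91.4 x − 73.4 y = -6233.58
Solving the 2×2 system: x ≈ 47.0, y ≈ 26.4 km.

x ≈ 47.0 km, y ≈ 26.4 km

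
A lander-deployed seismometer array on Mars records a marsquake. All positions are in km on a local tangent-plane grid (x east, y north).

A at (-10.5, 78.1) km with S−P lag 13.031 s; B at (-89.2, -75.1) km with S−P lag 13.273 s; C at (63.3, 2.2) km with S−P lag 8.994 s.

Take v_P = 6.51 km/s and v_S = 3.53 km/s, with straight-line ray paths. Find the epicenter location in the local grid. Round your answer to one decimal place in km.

Distance from S−P lag: d = Δt · v_P v_S / (v_P − v_S) = Δt · (6.51·3.53)/(6.51−3.53) ≈ 7.7115·Δt.
So d_A = 100.49, d_B = 102.35, d_C = 69.36 km.
Circle about each station: (x + 10.5)² + (y − 78.1)² = 100.49²; (x + 89.2)² + (y + 75.1)² = 102.35²; (x − 63.3)² + (y − 2.2)² = 69.36².
Subtracting pairs of circle equations eliminates x²+y² and gives linear equations (the radical axes):
-157.4 x − 306.4 y = 7009.51
147.6 x − 151.8 y = 3089.30
Solving the 2×2 system: x ≈ -1.7, y ≈ -22.0 km.
Check against A (with the unrounded x, y): √((x + 10.5)²+(y − 78.1)²) = 100.49 ≈ 100.49 km. ✓

(-1.7, -22.0)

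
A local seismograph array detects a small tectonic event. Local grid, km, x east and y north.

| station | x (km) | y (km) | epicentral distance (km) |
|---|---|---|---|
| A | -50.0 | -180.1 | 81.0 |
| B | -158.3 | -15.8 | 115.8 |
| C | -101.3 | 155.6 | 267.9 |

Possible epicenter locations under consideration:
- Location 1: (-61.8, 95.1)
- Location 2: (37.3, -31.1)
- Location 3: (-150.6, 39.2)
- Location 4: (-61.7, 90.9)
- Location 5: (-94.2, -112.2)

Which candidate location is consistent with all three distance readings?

Location 5

For each candidate, compare |candidate − station| to the reported distance:
Location 1: residuals A 194.5, B 31.2, C 195.6 → max 195.6 km
Location 2: residuals A 91.7, B 80.4, C 35.4 → max 91.7 km
Location 3: residuals A 160.3, B 60.3, C 141.5 → max 160.3 km
Location 4: residuals A 190.3, B 28.1, C 192.0 → max 192.0 km
Location 5: residuals A 0.0, B 0.0, C 0.0 → max 0.0 km
Only Location 5 has all residuals ≈ 0.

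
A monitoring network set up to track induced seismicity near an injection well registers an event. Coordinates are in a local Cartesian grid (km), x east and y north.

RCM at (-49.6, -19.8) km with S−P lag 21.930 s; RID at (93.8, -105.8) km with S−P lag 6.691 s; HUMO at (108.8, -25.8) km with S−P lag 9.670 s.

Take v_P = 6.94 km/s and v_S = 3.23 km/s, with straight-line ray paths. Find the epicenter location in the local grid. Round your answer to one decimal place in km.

72.4 km east, -71.5 km north

Distance from S−P lag: d = Δt · v_P v_S / (v_P − v_S) = Δt · (6.94·3.23)/(6.94−3.23) ≈ 6.0421·Δt.
So d_RCM = 132.50, d_RID = 40.43, d_HUMO = 58.43 km.
Circle about each station: (x + 49.6)² + (y + 19.8)² = 132.50²; (x − 93.8)² + (y + 105.8)² = 40.43²; (x − 108.8)² + (y + 25.8)² = 58.43².
Subtracting the RCM equation from the RID and HUMO equations removes the quadratic terms:
286.8 x − 172.0 y = 33061.55
316.8 x − 12.0 y = 23793.07
Solving the 2×2 system: x ≈ 72.4, y ≈ -71.5 km.
Check against RCM (with the unrounded x, y): √((x + 49.6)²+(y + 19.8)²) = 132.50 ≈ 132.50 km. ✓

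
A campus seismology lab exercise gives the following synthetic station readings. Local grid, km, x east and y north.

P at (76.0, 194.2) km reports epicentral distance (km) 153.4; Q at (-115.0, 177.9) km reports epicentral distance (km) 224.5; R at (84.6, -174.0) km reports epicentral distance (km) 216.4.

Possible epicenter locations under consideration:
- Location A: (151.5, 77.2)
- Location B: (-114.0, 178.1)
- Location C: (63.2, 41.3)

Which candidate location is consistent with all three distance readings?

For each candidate, compare |candidate − station| to the reported distance:
Location A: residuals P 14.2, Q 60.4, R 43.6 → max 60.4 km
Location B: residuals P 37.3, Q 223.5, R 187.8 → max 223.5 km
Location C: residuals P 0.0, Q 0.0, R 0.0 → max 0.0 km
Only Location C has all residuals ≈ 0.

Location C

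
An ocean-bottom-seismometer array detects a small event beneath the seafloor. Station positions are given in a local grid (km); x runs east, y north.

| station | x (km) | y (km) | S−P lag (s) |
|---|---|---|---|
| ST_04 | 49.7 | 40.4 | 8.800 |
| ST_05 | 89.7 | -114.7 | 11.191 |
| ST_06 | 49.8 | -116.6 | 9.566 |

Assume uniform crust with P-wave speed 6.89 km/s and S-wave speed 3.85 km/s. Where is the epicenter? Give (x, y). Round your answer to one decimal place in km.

x ≈ 33.7 km, y ≈ -34.7 km

Distance from S−P lag: d = Δt · v_P v_S / (v_P − v_S) = Δt · (6.89·3.85)/(6.89−3.85) ≈ 8.7258·Δt.
So d_ST_04 = 76.79, d_ST_05 = 97.65, d_ST_06 = 83.47 km.
Circle about each station: (x − 49.7)² + (y − 40.4)² = 76.79²; (x − 89.7)² + (y + 114.7)² = 97.65²; (x − 49.8)² + (y + 116.6)² = 83.47².
Subtracting pairs of circle equations eliminates x²+y² and gives linear equations (the radical axes):
80.0 x − 310.2 y = 13461.11
0.2 x − 314.0 y = 10902.81
Solving the 2×2 system: x ≈ 33.7, y ≈ -34.7 km.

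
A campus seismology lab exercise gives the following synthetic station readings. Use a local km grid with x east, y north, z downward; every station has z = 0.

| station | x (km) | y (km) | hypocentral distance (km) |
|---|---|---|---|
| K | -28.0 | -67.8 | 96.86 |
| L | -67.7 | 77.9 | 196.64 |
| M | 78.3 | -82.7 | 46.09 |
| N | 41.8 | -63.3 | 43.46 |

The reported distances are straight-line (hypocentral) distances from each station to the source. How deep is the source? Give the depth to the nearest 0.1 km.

Each station gives a sphere (x−x_i)² + (y−y_i)² + z² = d_i² (stations at z=0).
Subtracting the K sphere from L and M: z² cancels, leaving linear equations in x and y:
-79.4 x + 291.4 y = -24014.57
212.6 x − 29.8 y = 14846.91
Solving: x ≈ 60.598, y ≈ -65.899 km (keep extra digits for the depth step; rounded: 60.6, -65.9).
Then from the K sphere: z² = 96.86² − (x + 28.0)² − (y + 67.8)² with x = 60.598, y = -65.899, so z ≈ 39.098 ≈ 39.1 km.

z ≈ 39.1 km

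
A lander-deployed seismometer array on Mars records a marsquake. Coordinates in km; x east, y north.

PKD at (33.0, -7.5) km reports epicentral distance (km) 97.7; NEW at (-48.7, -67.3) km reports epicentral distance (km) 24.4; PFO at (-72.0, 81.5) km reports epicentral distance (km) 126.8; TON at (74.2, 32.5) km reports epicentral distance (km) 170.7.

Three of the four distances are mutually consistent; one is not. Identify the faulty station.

Solve using three stations at a time. Using PKD, NEW, PFO (subtract circle equations pairwise → linear system) gives (x, y) ≈ (-57.4, -44.5).
Distances from that point to each station vs reported:
  PKD: calculated 97.7 vs reported 97.7 → residual 0.0 km
  NEW: calculated 24.4 vs reported 24.4 → residual 0.0 km
  PFO: calculated 126.8 vs reported 126.8 → residual 0.0 km
  TON: calculated 152.5 vs reported 170.7 → residual 18.2 km
PKD, NEW, PFO are mutually consistent (residuals ≈ 0); TON is off by 18.2 km.

TON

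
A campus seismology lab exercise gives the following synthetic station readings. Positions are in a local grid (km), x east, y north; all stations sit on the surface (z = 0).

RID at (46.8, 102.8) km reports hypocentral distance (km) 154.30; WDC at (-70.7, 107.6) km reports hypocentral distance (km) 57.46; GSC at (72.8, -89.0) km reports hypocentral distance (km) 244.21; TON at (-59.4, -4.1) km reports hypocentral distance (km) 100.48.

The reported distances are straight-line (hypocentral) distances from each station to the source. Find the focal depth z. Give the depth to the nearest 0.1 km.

Each station gives a sphere (x−x_i)² + (y−y_i)² + z² = d_i² (stations at z=0).
Subtracting the RID sphere from WDC and GSC: z² cancels, leaving linear equations in x and y:
-235.0 x + 9.6 y = 24325.01
52.0 x − 383.6 y = -35367.27
Solving: x ≈ -100.300, y ≈ 78.602 km (keep extra digits for the depth step; rounded: -100.3, 78.6).
Then from the RID sphere: z² = 154.30² − (x − 46.8)² − (y − 102.8)² with x = -100.300, y = 78.602, so z ≈ 39.806 ≈ 39.8 km.

39.8 km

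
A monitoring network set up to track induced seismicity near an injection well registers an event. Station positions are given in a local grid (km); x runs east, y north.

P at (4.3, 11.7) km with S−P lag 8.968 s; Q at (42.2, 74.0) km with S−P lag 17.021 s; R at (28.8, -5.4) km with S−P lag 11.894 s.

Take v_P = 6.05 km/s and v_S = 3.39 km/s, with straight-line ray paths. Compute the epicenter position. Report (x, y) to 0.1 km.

Distance from S−P lag: d = Δt · v_P v_S / (v_P − v_S) = Δt · (6.05·3.39)/(6.05−3.39) ≈ 7.7103·Δt.
So d_P = 69.15, d_Q = 131.24, d_R = 91.71 km.
Circle about each station: (x − 4.3)² + (y − 11.7)² = 69.15²; (x − 42.2)² + (y − 74.0)² = 131.24²; (x − 28.8)² + (y + 5.4)² = 91.71².
Subtracting the P equation from the Q and R equations removes the quadratic terms:
75.8 x + 124.6 y = -5340.76
49.0 x − 34.2 y = -2925.78
Solving the 2×2 system: x ≈ -62.9, y ≈ -4.6 km.

(-62.9, -4.6)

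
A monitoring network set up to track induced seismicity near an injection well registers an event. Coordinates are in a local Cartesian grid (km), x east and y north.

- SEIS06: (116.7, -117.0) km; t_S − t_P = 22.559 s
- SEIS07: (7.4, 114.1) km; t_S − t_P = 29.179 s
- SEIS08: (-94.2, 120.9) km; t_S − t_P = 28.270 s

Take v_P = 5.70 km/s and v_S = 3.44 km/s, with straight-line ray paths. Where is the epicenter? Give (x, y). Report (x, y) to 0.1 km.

-78.9 km east, -123.9 km north

Distance from S−P lag: d = Δt · v_P v_S / (v_P − v_S) = Δt · (5.70·3.44)/(5.70−3.44) ≈ 8.6761·Δt.
So d_SEIS06 = 195.72, d_SEIS07 = 253.16, d_SEIS08 = 245.27 km.
Circle about each station: (x − 116.7)² + (y + 117.0)² = 195.72²; (x − 7.4)² + (y − 114.1)² = 253.16²; (x + 94.2)² + (y − 120.9)² = 245.27².
Subtracting the SEIS06 equation from the SEIS07 and SEIS08 equations removes the quadratic terms:
-218.6 x + 462.2 y = -40017.99
-421.8 x + 475.8 y = -25668.49
Solving the 2×2 system: x ≈ -78.9, y ≈ -123.9 km.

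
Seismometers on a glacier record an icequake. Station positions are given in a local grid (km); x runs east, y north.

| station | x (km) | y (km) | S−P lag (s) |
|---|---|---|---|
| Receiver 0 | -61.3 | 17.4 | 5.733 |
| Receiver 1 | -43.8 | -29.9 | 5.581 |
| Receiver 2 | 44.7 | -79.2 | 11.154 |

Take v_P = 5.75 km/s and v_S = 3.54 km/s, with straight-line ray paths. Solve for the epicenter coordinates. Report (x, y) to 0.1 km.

-9.3 km east, 8.2 km north

Distance from S−P lag: d = Δt · v_P v_S / (v_P − v_S) = Δt · (5.75·3.54)/(5.75−3.54) ≈ 9.2104·Δt.
So d_Receiver 0 = 52.80, d_Receiver 1 = 51.40, d_Receiver 2 = 102.73 km.
Circle about each station: (x + 61.3)² + (y − 17.4)² = 52.80²; (x + 43.8)² + (y + 29.9)² = 51.40²; (x − 44.7)² + (y + 79.2)² = 102.73².
Subtracting pairs of circle equations eliminates x²+y² and gives linear equations (the radical axes):
35.0 x − 94.6 y = -1102.12
212.0 x − 193.2 y = -3555.33
Solving the 2×2 system: x ≈ -9.3, y ≈ 8.2 km.
Check against Receiver 0 (with the unrounded x, y): √((x + 61.3)²+(y − 17.4)²) = 52.82 ≈ 52.80 km. ✓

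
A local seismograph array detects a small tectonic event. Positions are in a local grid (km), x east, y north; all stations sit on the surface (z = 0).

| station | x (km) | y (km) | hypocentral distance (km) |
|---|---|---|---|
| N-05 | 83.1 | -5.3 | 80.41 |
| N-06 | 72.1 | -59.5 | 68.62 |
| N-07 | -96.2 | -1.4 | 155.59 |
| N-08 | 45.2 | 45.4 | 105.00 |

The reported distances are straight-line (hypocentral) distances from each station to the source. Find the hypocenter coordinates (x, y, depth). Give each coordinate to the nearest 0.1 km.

x ≈ 42.1 km, y ≈ -41.4 km, depth ≈ 59.0 km

Each station gives a sphere (x−x_i)² + (y−y_i)² + z² = d_i² (stations at z=0).
Subtracting the N-05 sphere from N-06 and N-07: z² cancels, leaving linear equations in x and y:
-22.0 x − 108.4 y = 3562.02
-358.6 x + 7.8 y = -15419.78
Solving: x ≈ 42.099, y ≈ -41.404 km (keep extra digits for the depth step; rounded: 42.1, -41.4).
Then from the N-05 sphere: z² = 80.41² − (x − 83.1)² − (y + 5.3)² with x = 42.099, y = -41.404, so z ≈ 59.002 ≈ 59.0 km.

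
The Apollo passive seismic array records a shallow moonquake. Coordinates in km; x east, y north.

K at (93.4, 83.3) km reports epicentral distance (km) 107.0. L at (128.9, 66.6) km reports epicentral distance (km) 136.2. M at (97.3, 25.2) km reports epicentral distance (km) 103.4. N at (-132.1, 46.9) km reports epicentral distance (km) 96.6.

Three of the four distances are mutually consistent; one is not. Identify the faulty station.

Solve using three stations at a time. Using K, L, M (subtract circle equations pairwise → linear system) gives (x, y) ≈ (-4.8, 41.0).
Distances from that point to each station vs reported:
  K: calculated 107.0 vs reported 107.0 → residual 0.0 km
  L: calculated 136.2 vs reported 136.2 → residual 0.0 km
  M: calculated 103.4 vs reported 103.4 → residual 0.0 km
  N: calculated 127.4 vs reported 96.6 → residual 30.8 km
K, L, M are mutually consistent (residuals ≈ 0); N is off by 30.8 km.

N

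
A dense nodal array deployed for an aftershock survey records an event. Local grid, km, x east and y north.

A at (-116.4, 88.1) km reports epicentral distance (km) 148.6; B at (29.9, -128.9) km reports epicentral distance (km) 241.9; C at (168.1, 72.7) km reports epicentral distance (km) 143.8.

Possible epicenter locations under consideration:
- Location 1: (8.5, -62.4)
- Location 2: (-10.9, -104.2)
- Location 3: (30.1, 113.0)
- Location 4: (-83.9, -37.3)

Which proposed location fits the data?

For each candidate, compare |candidate − station| to the reported distance:
Location 1: residuals A 47.0, B 172.0, C 65.3 → max 172.0 km
Location 2: residuals A 70.7, B 194.2, C 107.9 → max 194.2 km
Location 3: residuals A 0.0, B 0.0, C 0.0 → max 0.0 km
Location 4: residuals A 19.1, B 95.8, C 131.2 → max 131.2 km
Only Location 3 has all residuals ≈ 0.

Location 3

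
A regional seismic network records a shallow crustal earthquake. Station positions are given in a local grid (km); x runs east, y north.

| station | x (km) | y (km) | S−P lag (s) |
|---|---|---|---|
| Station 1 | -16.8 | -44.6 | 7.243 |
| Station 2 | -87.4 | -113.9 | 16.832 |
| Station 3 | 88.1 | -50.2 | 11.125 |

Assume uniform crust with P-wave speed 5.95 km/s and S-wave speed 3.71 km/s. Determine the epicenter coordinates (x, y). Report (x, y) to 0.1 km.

Distance from S−P lag: d = Δt · v_P v_S / (v_P − v_S) = Δt · (5.95·3.71)/(5.95−3.71) ≈ 9.8547·Δt.
So d_Station 1 = 71.38, d_Station 2 = 165.87, d_Station 3 = 109.63 km.
Circle about each station: (x + 16.8)² + (y + 44.6)² = 71.38²; (x + 87.4)² + (y + 113.9)² = 165.87²; (x − 88.1)² + (y + 50.2)² = 109.63².
Subtracting the Station 1 equation from the Station 2 and Station 3 equations removes the quadratic terms:
-141.2 x − 138.6 y = -4077.18
209.8 x − 11.2 y = 1086.62
Solving the 2×2 system: x ≈ 6.4, y ≈ 22.9 km.

6.4 km east, 22.9 km north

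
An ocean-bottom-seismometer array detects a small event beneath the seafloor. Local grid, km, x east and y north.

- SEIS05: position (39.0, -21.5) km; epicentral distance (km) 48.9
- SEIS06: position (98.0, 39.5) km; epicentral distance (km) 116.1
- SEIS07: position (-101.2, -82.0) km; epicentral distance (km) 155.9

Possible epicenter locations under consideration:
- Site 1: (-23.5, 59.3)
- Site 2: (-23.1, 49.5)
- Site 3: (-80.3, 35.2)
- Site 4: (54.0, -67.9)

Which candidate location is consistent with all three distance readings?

For each candidate, compare |candidate − station| to the reported distance:
Site 1: residuals SEIS05 53.3, SEIS06 7.0, SEIS07 5.4 → max 53.3 km
Site 2: residuals SEIS05 45.4, SEIS06 5.4, SEIS07 3.0 → max 45.4 km
Site 3: residuals SEIS05 83.2, SEIS06 62.3, SEIS07 36.9 → max 83.2 km
Site 4: residuals SEIS05 0.1, SEIS06 0.0, SEIS07 0.1 → max 0.1 km
Only Site 4 has all residuals ≈ 0.

Site 4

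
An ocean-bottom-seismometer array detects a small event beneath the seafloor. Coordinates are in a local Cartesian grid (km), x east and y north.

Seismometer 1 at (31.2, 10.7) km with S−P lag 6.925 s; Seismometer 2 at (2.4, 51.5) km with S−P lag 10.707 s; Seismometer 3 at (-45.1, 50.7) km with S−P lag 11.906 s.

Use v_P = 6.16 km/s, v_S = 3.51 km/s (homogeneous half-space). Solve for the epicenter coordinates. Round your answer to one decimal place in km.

Distance from S−P lag: d = Δt · v_P v_S / (v_P − v_S) = Δt · (6.16·3.51)/(6.16−3.51) ≈ 8.1591·Δt.
So d_Seismometer 1 = 56.50, d_Seismometer 2 = 87.36, d_Seismometer 3 = 97.14 km.
Circle about each station: (x − 31.2)² + (y − 10.7)² = 56.50²; (x − 2.4)² + (y − 51.5)² = 87.36²; (x + 45.1)² + (y − 50.7)² = 97.14².
Subtracting the Seismometer 1 equation from the Seismometer 2 and Seismometer 3 equations removes the quadratic terms:
-57.6 x + 81.6 y = -2869.44
-152.6 x + 80.0 y = -2727.36
Solving the 2×2 system: x ≈ -0.9, y ≈ -35.8 km.
Check against Seismometer 1 (with the unrounded x, y): √((x − 31.2)²+(y − 10.7)²) = 56.50 ≈ 56.50 km. ✓

-0.9 km east, -35.8 km north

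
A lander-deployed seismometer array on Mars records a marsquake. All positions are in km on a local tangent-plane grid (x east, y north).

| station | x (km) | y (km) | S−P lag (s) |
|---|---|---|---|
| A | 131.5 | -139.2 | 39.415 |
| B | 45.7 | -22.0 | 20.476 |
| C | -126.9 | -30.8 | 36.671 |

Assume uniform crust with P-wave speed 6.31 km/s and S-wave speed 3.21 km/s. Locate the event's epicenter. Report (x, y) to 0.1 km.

66.9 km east, 110.1 km north

Distance from S−P lag: d = Δt · v_P v_S / (v_P − v_S) = Δt · (6.31·3.21)/(6.31−3.21) ≈ 6.5339·Δt.
So d_A = 257.53, d_B = 133.79, d_C = 239.60 km.
Circle about each station: (x − 131.5)² + (y + 139.2)² = 257.53²; (x − 45.7)² + (y + 22.0)² = 133.79²; (x + 126.9)² + (y + 30.8)² = 239.60².
Subtracting the A equation from the B and C equations removes the quadratic terms:
-171.6 x + 234.4 y = 14325.54
-516.8 x + 216.8 y = -10703.10
Solving the 2×2 system: x ≈ 66.9, y ≈ 110.1 km.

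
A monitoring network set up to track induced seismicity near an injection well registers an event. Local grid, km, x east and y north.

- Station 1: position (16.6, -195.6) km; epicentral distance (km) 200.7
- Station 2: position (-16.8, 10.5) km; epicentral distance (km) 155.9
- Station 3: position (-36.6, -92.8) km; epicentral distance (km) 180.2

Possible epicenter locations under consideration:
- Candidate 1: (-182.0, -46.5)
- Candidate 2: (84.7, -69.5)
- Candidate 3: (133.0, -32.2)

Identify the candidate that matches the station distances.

Candidate 3

For each candidate, compare |candidate − station| to the reported distance:
Candidate 1: residuals Station 1 47.6, Station 2 18.9, Station 3 27.6 → max 47.6 km
Candidate 2: residuals Station 1 57.4, Station 2 26.7, Station 3 56.7 → max 57.4 km
Candidate 3: residuals Station 1 0.1, Station 2 0.1, Station 3 0.1 → max 0.1 km
Only Candidate 3 has all residuals ≈ 0.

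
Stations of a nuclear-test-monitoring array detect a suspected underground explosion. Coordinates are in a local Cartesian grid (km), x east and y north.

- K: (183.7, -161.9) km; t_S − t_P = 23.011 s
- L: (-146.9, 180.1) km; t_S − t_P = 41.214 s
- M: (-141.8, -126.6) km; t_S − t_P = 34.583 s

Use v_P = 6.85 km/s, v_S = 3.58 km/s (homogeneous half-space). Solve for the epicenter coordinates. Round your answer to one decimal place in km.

Distance from S−P lag: d = Δt · v_P v_S / (v_P − v_S) = Δt · (6.85·3.58)/(6.85−3.58) ≈ 7.4994·Δt.
So d_K = 172.57, d_L = 309.08, d_M = 259.35 km.
Circle about each station: (x − 183.7)² + (y + 161.9)² = 172.57²; (x + 146.9)² + (y − 180.1)² = 309.08²; (x + 141.8)² + (y + 126.6)² = 259.35².
Subtracting pairs of circle equations eliminates x²+y² and gives linear equations (the radical axes):
-661.2 x + 684.0 y = -71691.72
-651.0 x + 70.6 y = -61304.52
Solving the 2×2 system: x ≈ 92.5, y ≈ -15.4 km.

(92.5, -15.4)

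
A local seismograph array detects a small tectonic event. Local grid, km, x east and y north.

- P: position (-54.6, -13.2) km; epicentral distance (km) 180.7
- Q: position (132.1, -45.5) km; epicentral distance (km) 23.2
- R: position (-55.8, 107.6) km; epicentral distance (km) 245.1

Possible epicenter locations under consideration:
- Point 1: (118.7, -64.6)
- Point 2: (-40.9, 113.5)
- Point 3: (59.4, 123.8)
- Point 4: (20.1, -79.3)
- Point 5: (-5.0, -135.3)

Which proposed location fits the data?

For each candidate, compare |candidate − station| to the reported distance:
Point 1: residuals P 0.1, Q 0.1, R 0.1 → max 0.1 km
Point 2: residuals P 53.3, Q 211.8, R 229.1 → max 229.1 km
Point 3: residuals P 2.5, Q 161.0, R 128.8 → max 161.0 km
Point 4: residuals P 81.0, Q 93.8, R 43.4 → max 93.8 km
Point 5: residuals P 48.9, Q 140.7, R 3.1 → max 140.7 km
Only Point 1 has all residuals ≈ 0.

Point 1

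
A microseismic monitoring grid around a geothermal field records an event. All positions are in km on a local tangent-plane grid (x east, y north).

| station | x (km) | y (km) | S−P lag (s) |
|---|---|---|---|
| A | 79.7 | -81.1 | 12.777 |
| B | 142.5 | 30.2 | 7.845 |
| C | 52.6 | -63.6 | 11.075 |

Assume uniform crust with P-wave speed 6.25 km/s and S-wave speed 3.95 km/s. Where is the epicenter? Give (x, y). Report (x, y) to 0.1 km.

Distance from S−P lag: d = Δt · v_P v_S / (v_P − v_S) = Δt · (6.25·3.95)/(6.25−3.95) ≈ 10.7337·Δt.
So d_A = 137.14, d_B = 84.21, d_C = 118.88 km.
Circle about each station: (x − 79.7)² + (y + 81.1)² = 137.14²; (x − 142.5)² + (y − 30.2)² = 84.21²; (x − 52.6)² + (y + 63.6)² = 118.88².
Subtracting pairs of circle equations eliminates x²+y² and gives linear equations (the radical axes):
125.6 x + 222.6 y = 20005.05
-54.2 x + 35.0 y = -1442.65
Solving the 2×2 system: x ≈ 62.0, y ≈ 54.9 km.

x ≈ 62.0 km, y ≈ 54.9 km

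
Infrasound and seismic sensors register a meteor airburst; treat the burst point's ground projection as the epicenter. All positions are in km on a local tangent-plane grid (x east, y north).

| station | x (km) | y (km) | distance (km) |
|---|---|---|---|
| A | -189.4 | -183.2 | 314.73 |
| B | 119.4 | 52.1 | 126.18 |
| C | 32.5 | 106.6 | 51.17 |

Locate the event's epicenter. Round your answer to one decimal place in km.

Circle about each station: (x + 189.4)² + (y + 183.2)² = 314.73²; (x − 119.4)² + (y − 52.1)² = 126.18²; (x − 32.5)² + (y − 106.6)² = 51.17².
Subtracting the A equation from the B and C equations removes the quadratic terms:
617.6 x + 470.6 y = 30669.75
443.8 x + 579.6 y = 39421.81
Solving the 2×2 system: x ≈ -5.2, y ≈ 72.0 km.

x ≈ -5.2 km, y ≈ 72.0 km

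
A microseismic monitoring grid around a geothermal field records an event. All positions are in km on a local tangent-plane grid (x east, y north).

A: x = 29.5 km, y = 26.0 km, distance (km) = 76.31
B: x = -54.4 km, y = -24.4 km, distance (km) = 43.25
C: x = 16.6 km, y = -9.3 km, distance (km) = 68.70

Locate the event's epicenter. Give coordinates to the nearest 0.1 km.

x ≈ -46.4 km, y ≈ 18.1 km

Circle about each station: (x − 29.5)² + (y − 26.0)² = 76.31²; (x + 54.4)² + (y + 24.4)² = 43.25²; (x − 16.6)² + (y + 9.3)² = 68.70².
Subtracting the A equation from the B and C equations removes the quadratic terms:
-167.8 x − 100.8 y = 5961.12
-25.8 x − 70.6 y = -80.67
Solving the 2×2 system: x ≈ -46.4, y ≈ 18.1 km.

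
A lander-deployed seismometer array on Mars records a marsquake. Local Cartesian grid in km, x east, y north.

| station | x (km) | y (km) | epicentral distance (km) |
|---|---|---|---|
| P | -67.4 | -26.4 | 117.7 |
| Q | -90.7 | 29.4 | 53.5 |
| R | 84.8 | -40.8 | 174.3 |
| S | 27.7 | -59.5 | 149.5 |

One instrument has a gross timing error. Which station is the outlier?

P

Solve using three stations at a time. Using Q, R, S (subtract circle equations pairwise → linear system) gives (x, y) ≈ (-52.4, 66.8).
Distances from that point to each station vs reported:
  P: calculated 94.4 vs reported 117.7 → residual 23.3 km
  Q: calculated 53.5 vs reported 53.5 → residual 0.0 km
  R: calculated 174.3 vs reported 174.3 → residual 0.0 km
  S: calculated 149.5 vs reported 149.5 → residual 0.0 km
Q, R, S are mutually consistent (residuals ≈ 0); P is off by 23.3 km.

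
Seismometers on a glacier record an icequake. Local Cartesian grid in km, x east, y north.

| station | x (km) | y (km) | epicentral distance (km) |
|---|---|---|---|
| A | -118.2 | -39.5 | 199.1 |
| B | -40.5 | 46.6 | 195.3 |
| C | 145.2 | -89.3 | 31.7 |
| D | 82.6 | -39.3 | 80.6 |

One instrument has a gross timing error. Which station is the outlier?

C

Solve using three stations at a time. Using A, B, D (subtract circle equations pairwise → linear system) gives (x, y) ≈ (64.8, -117.8).
Distances from that point to each station vs reported:
  A: calculated 199.1 vs reported 199.1 → residual 0.0 km
  B: calculated 195.3 vs reported 195.3 → residual 0.0 km
  C: calculated 85.3 vs reported 31.7 → residual 53.6 km
  D: calculated 80.5 vs reported 80.6 → residual 0.1 km
A, B, D are mutually consistent (residuals ≈ 0); C is off by 53.6 km.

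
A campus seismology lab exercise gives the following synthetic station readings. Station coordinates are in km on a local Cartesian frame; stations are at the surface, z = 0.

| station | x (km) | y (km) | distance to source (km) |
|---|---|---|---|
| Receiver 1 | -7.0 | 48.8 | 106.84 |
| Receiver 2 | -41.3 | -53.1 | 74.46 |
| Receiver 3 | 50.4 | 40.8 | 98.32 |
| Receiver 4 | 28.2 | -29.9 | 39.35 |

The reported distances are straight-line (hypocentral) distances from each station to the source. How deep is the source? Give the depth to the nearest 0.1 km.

Each station gives a sphere (x−x_i)² + (y−y_i)² + z² = d_i² (stations at z=0).
Subtracting the Receiver 1 sphere from Receiver 2 and Receiver 3: z² cancels, leaving linear equations in x and y:
-68.6 x − 203.8 y = 7965.35
114.8 x − 16.0 y = 3522.32
Solving: x ≈ 24.104, y ≈ -47.198 km (keep extra digits for the depth step; rounded: 24.1, -47.2).
Then from the Receiver 1 sphere: z² = 106.84² − (x + 7.0)² − (y − 48.8)² with x = 24.104, y = -47.198, so z ≈ 35.096 ≈ 35.1 km.
Check against Receiver 4 (with the unrounded solution): distance 39.34 ≈ 39.35 km. ✓

z ≈ 35.1 km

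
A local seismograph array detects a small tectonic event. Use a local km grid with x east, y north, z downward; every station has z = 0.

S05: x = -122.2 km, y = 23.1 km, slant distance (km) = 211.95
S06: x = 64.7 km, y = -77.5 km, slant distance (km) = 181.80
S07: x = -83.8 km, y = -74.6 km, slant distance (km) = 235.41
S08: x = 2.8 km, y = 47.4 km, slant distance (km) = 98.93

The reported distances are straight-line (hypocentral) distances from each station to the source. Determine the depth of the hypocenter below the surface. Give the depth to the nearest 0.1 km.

55.4 km

Each station gives a sphere (x−x_i)² + (y−y_i)² + z² = d_i² (stations at z=0).
Subtracting the S05 sphere from S06 and S07: z² cancels, leaving linear equations in x and y:
373.8 x − 201.2 y = 6597.45
76.8 x − 195.4 y = -13373.92
Solving: x ≈ 69.111, y ≈ 95.607 km (keep extra digits for the depth step; rounded: 69.1, 95.6).
Then from the S05 sphere: z² = 211.95² − (x + 122.2)² − (y − 23.1)² with x = 69.111, y = 95.607, so z ≈ 55.368 ≈ 55.4 km.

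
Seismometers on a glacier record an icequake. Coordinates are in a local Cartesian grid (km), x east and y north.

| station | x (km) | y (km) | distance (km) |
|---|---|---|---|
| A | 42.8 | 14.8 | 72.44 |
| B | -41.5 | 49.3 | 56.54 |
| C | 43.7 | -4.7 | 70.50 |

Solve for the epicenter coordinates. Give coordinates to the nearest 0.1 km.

Circle about each station: (x − 42.8)² + (y − 14.8)² = 72.44²; (x + 41.5)² + (y − 49.3)² = 56.54²; (x − 43.7)² + (y + 4.7)² = 70.50².
Subtracting pairs of circle equations eliminates x²+y² and gives linear equations (the radical axes):
-168.6 x + 69.0 y = 4152.64
1.8 x − 39.0 y = 158.20
Solving the 2×2 system: x ≈ -26.8, y ≈ -5.3 km.

-26.8 km east, -5.3 km north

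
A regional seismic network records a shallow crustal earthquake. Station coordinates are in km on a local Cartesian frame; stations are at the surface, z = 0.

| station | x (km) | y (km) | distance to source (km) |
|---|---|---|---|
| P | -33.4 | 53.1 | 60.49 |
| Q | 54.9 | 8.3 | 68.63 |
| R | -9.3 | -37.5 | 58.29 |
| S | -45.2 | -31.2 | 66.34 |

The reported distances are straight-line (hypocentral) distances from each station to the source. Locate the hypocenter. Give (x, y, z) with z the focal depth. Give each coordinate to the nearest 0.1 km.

x ≈ -5.4 km, y ≈ 10.6 km, depth ≈ 32.7 km

Each station gives a sphere (x−x_i)² + (y−y_i)² + z² = d_i² (stations at z=0).
Subtracting the P sphere from Q and R: z² cancels, leaving linear equations in x and y:
176.6 x − 89.6 y = -1903.31
48.2 x − 181.2 y = -2181.11
Solving: x ≈ -5.399, y ≈ 10.601 km (keep extra digits for the depth step; rounded: -5.4, 10.6).
Then from the P sphere: z² = 60.49² − (x + 33.4)² − (y − 53.1)² with x = -5.399, y = 10.601, so z ≈ 32.693 ≈ 32.7 km.
Check against S (with the unrounded solution): distance 66.33 ≈ 66.34 km. ✓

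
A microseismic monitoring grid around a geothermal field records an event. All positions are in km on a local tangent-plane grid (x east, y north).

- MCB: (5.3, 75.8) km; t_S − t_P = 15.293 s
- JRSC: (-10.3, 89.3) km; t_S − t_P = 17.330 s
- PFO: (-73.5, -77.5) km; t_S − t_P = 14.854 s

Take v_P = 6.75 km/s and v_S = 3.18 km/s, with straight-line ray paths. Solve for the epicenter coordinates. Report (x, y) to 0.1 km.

Distance from S−P lag: d = Δt · v_P v_S / (v_P − v_S) = Δt · (6.75·3.18)/(6.75−3.18) ≈ 6.0126·Δt.
So d_MCB = 91.95, d_JRSC = 104.20, d_PFO = 89.31 km.
Circle about each station: (x − 5.3)² + (y − 75.8)² = 91.95²; (x + 10.3)² + (y − 89.3)² = 104.20²; (x + 73.5)² + (y + 77.5)² = 89.31².
Subtracting pairs of circle equations eliminates x²+y² and gives linear equations (the radical axes):
-31.2 x + 27.0 y = -95.99
-157.6 x − 306.6 y = 6113.30
Solving the 2×2 system: x ≈ -9.8, y ≈ -14.9 km.
Check against MCB (with the unrounded x, y): √((x − 5.3)²+(y − 75.8)²) = 91.95 ≈ 91.95 km. ✓

-9.8 km east, -14.9 km north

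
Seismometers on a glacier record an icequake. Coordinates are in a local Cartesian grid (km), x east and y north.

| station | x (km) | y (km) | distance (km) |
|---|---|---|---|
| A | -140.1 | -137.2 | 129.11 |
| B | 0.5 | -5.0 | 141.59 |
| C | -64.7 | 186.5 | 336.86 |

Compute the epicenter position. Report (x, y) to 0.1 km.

Circle about each station: (x + 140.1)² + (y + 137.2)² = 129.11²; (x − 0.5)² + (y + 5.0)² = 141.59²; (x + 64.7)² + (y − 186.5)² = 336.86².
Subtracting the A equation from the B and C equations removes the quadratic terms:
281.2 x + 264.4 y = -41804.94
150.8 x + 647.4 y = -96288.78
Solving the 2×2 system: x ≈ -11.3, y ≈ -146.1 km.

x ≈ -11.3 km, y ≈ -146.1 km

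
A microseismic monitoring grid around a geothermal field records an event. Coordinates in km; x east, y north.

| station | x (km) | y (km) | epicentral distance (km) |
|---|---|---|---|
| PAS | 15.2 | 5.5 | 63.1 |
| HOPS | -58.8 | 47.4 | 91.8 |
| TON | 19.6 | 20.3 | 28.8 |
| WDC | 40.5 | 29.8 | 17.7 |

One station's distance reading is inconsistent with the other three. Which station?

PAS

Solve using three stations at a time. Using HOPS, TON, WDC (subtract circle equations pairwise → linear system) gives (x, y) ≈ (33.0, 45.8).
Distances from that point to each station vs reported:
  PAS: calculated 44.0 vs reported 63.1 → residual 19.1 km
  HOPS: calculated 91.8 vs reported 91.8 → residual 0.0 km
  TON: calculated 28.8 vs reported 28.8 → residual 0.0 km
  WDC: calculated 17.7 vs reported 17.7 → residual 0.0 km
HOPS, TON, WDC are mutually consistent (residuals ≈ 0); PAS is off by 19.1 km.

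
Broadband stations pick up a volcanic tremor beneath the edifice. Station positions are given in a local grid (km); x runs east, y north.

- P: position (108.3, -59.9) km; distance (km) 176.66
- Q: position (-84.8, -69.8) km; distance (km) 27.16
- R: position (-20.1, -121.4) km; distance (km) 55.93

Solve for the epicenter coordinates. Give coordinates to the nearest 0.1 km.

Circle about each station: (x − 108.3)² + (y + 59.9)² = 176.66²; (x + 84.8)² + (y + 69.8)² = 27.16²; (x + 20.1)² + (y + 121.4)² = 55.93².
Subtracting the P equation from the Q and R equations removes the quadratic terms:
-386.2 x − 19.8 y = 27217.27
-256.8 x − 123.0 y = 27905.66
Solving the 2×2 system: x ≈ -65.9, y ≈ -89.3 km.

(-65.9, -89.3)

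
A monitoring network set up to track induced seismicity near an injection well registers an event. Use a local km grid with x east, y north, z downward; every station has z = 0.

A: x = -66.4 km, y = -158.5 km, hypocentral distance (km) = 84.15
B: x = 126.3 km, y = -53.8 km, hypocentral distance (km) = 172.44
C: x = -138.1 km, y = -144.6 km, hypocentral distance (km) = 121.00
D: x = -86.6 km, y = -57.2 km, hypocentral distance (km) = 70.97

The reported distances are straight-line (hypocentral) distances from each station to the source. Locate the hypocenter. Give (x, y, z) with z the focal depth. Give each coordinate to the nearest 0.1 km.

x ≈ -37.6 km, y ≈ -90.0 km, depth ≈ 39.5 km

Each station gives a sphere (x−x_i)² + (y−y_i)² + z² = d_i² (stations at z=0).
Subtracting the A sphere from B and C: z² cancels, leaving linear equations in x and y:
385.4 x + 209.4 y = -33339.41
-143.4 x + 27.8 y = 2889.78
Solving: x ≈ -37.601, y ≈ -90.009 km (keep extra digits for the depth step; rounded: -37.6, -90.0).
Then from the A sphere: z² = 84.15² − (x + 66.4)² − (y + 158.5)² with x = -37.601, y = -90.009, so z ≈ 39.507 ≈ 39.5 km.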